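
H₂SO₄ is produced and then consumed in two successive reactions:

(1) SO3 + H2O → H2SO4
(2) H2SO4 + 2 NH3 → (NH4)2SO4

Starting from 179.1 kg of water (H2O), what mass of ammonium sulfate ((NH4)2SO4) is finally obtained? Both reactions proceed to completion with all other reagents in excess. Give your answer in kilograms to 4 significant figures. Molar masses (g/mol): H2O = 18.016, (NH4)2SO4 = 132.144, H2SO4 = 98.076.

1314 kg

179.1 kg = 179100 g.
n(H2O) = 179100 / 18.016 = 9941.2 mol.
Step 1 gives a 1:1 ratio of H2O to H2SO4, so n(H2SO4) = 9941.2 mol.
In step 2 the H2SO4:(NH4)2SO4 ratio is 1:1, so n((NH4)2SO4) = 9941.2 mol.
Mass of (NH4)2SO4 = 9941.2 × 132.144 = 1.3137 × 10^6 g = 1314 kg.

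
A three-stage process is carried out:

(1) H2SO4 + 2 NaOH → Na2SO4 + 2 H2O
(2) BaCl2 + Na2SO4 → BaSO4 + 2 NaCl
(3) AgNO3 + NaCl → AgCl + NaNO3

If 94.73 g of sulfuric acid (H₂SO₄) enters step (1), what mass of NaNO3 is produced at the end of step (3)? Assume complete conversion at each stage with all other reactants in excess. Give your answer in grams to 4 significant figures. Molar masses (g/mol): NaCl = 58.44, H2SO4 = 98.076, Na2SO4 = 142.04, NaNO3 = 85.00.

164.2 g

n(H2SO4) = 94.73 / 98.076 = 0.96588 mol.
Reaction (1): H2SO4→Na2SO4 ratio 1:1 ⇒ n(Na2SO4) = 0.96588 mol.
Reaction (2): Na2SO4→NaCl ratio 1:2 ⇒ n(NaCl) = 1.9318 mol.
Reaction (3): NaCl→NaNO3 ratio 1:1 ⇒ n(NaNO3) = 1.9318 mol.
Mass of NaNO3 = 1.9318 × 85.00 = 164.20 g.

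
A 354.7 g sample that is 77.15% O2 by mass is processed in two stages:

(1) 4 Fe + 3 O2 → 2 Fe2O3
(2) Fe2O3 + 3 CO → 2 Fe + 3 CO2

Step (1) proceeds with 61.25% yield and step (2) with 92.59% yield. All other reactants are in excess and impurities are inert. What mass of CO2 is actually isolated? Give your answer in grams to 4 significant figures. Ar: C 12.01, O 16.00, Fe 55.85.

426.9 g

Pure O2 = 354.7 × 0.7715 = 273.65 g.
M(O2) = 2(16.00) = 32.00 g/mol.
M(CO2) = 12.01 + 2(16.00) = 44.01 g/mol.
n(O2) = 273.65 / 32.00 = 8.5516 mol.
Step 1 (O2:Fe2O3 = 3:2): theoretical n(Fe2O3) = 5.7011 mol; at 61.25% yield, n(Fe2O3) = 3.4919 mol.
Step 2 (Fe2O3:CO2 = 1:3): theoretical n(CO2) = 10.476 mol, so theoretical mass = 10.476 × 44.01 = 461.04 g.
At 92.59% yield, actual mass of CO2 = 461.04 × 0.9259 = 426.87 g.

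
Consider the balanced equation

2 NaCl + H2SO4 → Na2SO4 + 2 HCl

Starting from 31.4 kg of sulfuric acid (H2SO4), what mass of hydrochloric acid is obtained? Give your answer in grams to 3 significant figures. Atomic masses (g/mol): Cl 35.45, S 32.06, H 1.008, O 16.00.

23300 g

M(H2SO4) = 2(1.008) + 32.06 + 4(16.00) = 98.076 g/mol.
M(HCl) = 1.008 + 35.45 = 36.458 g/mol.
Convert: 31.4 kg = 31400 g.
n(H2SO4) = 31400 g / 98.076 g/mol = 320.2 mol.
From the equation the H2SO4:HCl mole ratio is 1:2, so n(HCl) = 320.2 × 2/1 = 640.3 mol.
Mass of HCl = 640.3 mol × 36.458 g/mol = 23340 g.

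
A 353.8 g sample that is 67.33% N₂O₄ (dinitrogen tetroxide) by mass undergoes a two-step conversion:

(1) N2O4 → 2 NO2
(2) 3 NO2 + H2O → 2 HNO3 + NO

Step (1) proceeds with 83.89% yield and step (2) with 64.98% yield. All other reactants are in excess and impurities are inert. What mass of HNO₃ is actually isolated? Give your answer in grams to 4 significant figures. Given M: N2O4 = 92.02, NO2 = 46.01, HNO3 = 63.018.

118.6 g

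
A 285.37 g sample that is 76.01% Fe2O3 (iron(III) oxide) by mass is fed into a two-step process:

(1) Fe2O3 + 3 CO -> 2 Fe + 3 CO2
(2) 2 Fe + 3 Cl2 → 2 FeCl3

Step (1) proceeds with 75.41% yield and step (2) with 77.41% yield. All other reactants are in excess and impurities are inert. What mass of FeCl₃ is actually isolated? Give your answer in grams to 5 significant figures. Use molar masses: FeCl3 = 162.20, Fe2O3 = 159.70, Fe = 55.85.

Pure Fe2O3 = 285.37 × 0.7601 = 216.910 g.
n(Fe2O3) = 216.910 / 159.70 = 1.35823 mol.
Step 1 (Fe2O3:Fe = 1:2): theoretical n(Fe) = 2.71647 mol; at 75.41% yield, n(Fe) = 2.04849 mol.
Step 2 (Fe:FeCl3 = 2:2): theoretical n(FeCl3) = 2.04849 mol, so theoretical mass = 2.04849 × 162.20 = 332.264 g.
At 77.41% yield, actual mass of FeCl3 = 332.264 × 0.7741 = 257.206 g.

257.21 g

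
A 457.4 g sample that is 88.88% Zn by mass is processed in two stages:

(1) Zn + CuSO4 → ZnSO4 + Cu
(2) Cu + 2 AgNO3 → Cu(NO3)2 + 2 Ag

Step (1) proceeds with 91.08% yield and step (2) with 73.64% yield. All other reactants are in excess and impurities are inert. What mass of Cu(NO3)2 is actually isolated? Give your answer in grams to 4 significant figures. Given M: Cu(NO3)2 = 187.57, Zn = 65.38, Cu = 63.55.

782.3 g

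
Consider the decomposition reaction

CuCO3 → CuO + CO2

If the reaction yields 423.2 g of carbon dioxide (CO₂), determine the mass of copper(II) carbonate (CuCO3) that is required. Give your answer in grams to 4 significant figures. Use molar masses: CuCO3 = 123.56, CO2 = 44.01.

1188 g

n(CO2) = 423.20 g / 44.01 g/mol = 9.6160 mol.
From the equation the CO2:CuCO3 mole ratio is 1:1, so n(CuCO3) = 9.6160 × 1/1 = 9.6160 mol.
Mass of CuCO3 = 9.6160 mol × 123.56 g/mol = 1188.2 g.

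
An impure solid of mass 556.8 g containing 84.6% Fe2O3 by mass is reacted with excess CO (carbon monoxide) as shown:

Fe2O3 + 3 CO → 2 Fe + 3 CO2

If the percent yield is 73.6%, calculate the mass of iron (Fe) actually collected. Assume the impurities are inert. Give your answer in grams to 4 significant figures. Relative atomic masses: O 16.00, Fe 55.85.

Pure Fe2O3 available = 556.8 g × 0.846 = 471.05 g.
M(Fe2O3) = 2(55.85) + 3(16.00) = 159.70 g/mol.
M(Fe) = 55.85 g/mol.
n(Fe2O3) = 471.05 g / 159.70 g/mol = 2.9496 mol.
From the equation the Fe2O3:Fe mole ratio is 1:2, so n(Fe) = 2.9496 × 2/1 = 5.8992 mol.
Mass of Fe = 5.8992 mol × 55.85 g/mol = 329.47 g.
Actual mass collected = 329.47 g × 0.736 = 242.49 g.

242.5 g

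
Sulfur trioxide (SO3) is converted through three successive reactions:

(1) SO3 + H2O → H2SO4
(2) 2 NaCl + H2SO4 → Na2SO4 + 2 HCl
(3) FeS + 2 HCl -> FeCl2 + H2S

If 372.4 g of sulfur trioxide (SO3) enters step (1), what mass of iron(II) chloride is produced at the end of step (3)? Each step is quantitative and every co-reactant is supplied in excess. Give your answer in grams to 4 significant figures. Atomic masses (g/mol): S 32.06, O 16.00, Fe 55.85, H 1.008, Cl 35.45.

589.6 g

M(SO3) = 32.06 + 3(16.00) = 80.06 g/mol.
M(FeCl2) = 55.85 + 2(35.45) = 126.75 g/mol.
n(SO3) = 372.4 / 80.06 = 4.6515 mol.
Reaction (1): SO3→H2SO4 ratio 1:1 ⇒ n(H2SO4) = 4.6515 mol.
Reaction (2): H2SO4→HCl ratio 1:2 ⇒ n(HCl) = 9.3030 mol.
Reaction (3): HCl→FeCl2 ratio 2:1 ⇒ n(FeCl2) = 4.6515 mol.
Mass of FeCl2 = 4.6515 × 126.75 = 589.58 g.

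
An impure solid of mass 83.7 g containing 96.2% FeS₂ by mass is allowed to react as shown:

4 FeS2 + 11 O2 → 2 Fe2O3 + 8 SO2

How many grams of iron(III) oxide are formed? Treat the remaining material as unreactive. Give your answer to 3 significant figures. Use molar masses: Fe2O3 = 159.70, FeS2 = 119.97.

Mass of pure FeS2 = 83.7 g × 0.962 = 80.52 g.
n(FeS2) = 80.52 g / 119.97 g/mol = 0.6712 mol.
From the equation the FeS2:Fe2O3 mole ratio is 4:2, so n(Fe2O3) = 0.6712 × 2/4 = 0.3356 mol.
Mass of Fe2O3 = 0.3356 mol × 159.70 g/mol = 53.59 g.

53.6 g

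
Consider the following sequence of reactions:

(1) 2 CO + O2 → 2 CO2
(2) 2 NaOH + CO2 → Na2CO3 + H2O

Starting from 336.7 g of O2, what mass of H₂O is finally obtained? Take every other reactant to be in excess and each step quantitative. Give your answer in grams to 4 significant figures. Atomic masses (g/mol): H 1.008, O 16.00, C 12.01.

379.1 g

M(O2) = 2(16.00) = 32.00 g/mol.
M(H2O) = 2(1.008) + 16.00 = 18.016 g/mol.
n(O2) = 336.70 / 32.00 = 10.522 mol.
Step 1 gives a 1:2 ratio of O2 to CO2, so n(CO2) = 21.044 mol.
In step 2 the CO2:H2O ratio is 1:1, so n(H2O) = 21.044 mol.
Mass of H2O = 21.044 × 18.016 = 379.12 g.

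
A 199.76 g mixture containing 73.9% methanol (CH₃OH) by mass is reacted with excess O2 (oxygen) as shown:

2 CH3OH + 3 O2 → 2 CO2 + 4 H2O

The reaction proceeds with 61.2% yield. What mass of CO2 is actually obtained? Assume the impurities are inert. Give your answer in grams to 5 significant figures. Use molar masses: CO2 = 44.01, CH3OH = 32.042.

124.09 g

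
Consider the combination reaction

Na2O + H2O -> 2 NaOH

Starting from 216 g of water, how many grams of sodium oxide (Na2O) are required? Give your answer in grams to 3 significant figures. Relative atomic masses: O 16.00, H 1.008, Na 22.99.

743 g

M(H2O) = 2(1.008) + 16.00 = 18.016 g/mol.
M(Na2O) = 2(22.99) + 16.00 = 61.98 g/mol.
n(H2O) = 216.0 g / 18.016 g/mol = 11.99 mol.
From the equation the H2O:Na2O mole ratio is 1:1, so n(Na2O) = 11.99 × 1/1 = 11.99 mol.
Mass of Na2O = 11.99 mol × 61.98 g/mol = 743.1 g.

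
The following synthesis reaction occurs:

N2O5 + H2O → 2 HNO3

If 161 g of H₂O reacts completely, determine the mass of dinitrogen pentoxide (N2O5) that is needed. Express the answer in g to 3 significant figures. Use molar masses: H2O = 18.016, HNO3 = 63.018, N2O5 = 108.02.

965 g

n(H2O) = 161.0 g / 18.016 g/mol = 8.937 mol.
From the equation the H2O:N2O5 mole ratio is 1:1, so n(N2O5) = 8.937 × 1/1 = 8.937 mol.
Mass of N2O5 = 8.937 mol × 108.02 g/mol = 965.3 g.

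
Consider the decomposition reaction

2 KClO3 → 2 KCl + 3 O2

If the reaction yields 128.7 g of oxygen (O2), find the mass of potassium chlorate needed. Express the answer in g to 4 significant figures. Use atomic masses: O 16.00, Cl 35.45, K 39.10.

M(O2) = 2(16.00) = 32.00 g/mol.
M(KClO3) = 39.10 + 35.45 + 3(16.00) = 122.55 g/mol.
n(O2) = 128.70 g / 32.00 g/mol = 4.0219 mol.
From the equation the O2:KClO3 mole ratio is 3:2, so n(KClO3) = 4.0219 × 2/3 = 2.6812 mol.
Mass of KClO3 = 2.6812 mol × 122.55 g/mol = 328.59 g.

328.6 g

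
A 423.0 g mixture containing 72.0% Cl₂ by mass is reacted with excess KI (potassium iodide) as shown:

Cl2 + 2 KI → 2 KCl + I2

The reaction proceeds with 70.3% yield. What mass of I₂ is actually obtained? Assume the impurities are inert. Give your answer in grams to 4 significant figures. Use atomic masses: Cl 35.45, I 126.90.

766.4 g

Pure Cl2 available = 423.0 g × 0.720 = 304.56 g.
M(Cl2) = 2(35.45) = 70.90 g/mol.
M(I2) = 2(126.90) = 253.80 g/mol.
n(Cl2) = 304.56 g / 70.90 g/mol = 4.2956 mol.
From the equation the Cl2:I2 mole ratio is 1:1, so n(I2) = 4.2956 × 1/1 = 4.2956 mol.
Mass of I2 = 4.2956 mol × 253.80 g/mol = 1090.2 g.
Actual mass collected = 1090.2 g × 0.703 = 766.43 g.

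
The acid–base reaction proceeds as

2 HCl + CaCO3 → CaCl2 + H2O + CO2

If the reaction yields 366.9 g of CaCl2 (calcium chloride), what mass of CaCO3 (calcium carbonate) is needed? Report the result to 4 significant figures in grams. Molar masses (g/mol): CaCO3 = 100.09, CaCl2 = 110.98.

330.9 g

n(CaCl2) = 366.90 g / 110.98 g/mol = 3.3060 mol.
From the equation the CaCl2:CaCO3 mole ratio is 1:1, so n(CaCO3) = 3.3060 × 1/1 = 3.3060 mol.
Mass of CaCO3 = 3.3060 mol × 100.09 g/mol = 330.90 g.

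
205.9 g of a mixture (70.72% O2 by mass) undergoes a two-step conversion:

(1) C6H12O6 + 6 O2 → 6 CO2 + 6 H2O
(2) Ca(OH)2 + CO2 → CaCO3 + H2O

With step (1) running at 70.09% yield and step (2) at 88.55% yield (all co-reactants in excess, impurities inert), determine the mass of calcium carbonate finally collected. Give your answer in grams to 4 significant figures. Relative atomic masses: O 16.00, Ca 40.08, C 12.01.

Pure O2 = 205.9 × 0.7072 = 145.61 g.
M(O2) = 2(16.00) = 32.00 g/mol.
M(CaCO3) = 40.08 + 12.01 + 3(16.00) = 100.09 g/mol.
n(O2) = 145.61 / 32.00 = 4.5504 mol.
Step 1 (O2:CO2 = 6:6): theoretical n(CO2) = 4.5504 mol; at 70.09% yield, n(CO2) = 3.1894 mol.
Step 2 (CO2:CaCO3 = 1:1): theoretical n(CaCO3) = 3.1894 mol, so theoretical mass = 3.1894 × 100.09 = 319.22 g.
At 88.55% yield, actual mass of CaCO3 = 319.22 × 0.8855 = 282.67 g.

282.7 g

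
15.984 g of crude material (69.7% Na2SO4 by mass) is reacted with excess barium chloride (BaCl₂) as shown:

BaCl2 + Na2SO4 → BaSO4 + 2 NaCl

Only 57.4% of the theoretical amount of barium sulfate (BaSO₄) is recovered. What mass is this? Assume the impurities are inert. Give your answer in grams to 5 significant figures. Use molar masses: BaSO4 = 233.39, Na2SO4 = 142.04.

Pure Na2SO4 available = 15.984 g × 0.697 = 11.1408 g.
n(Na2SO4) = 11.1408 g / 142.04 g/mol = 0.0784346 mol.
From the equation the Na2SO4:BaSO4 mole ratio is 1:1, so n(BaSO4) = 0.0784346 × 1/1 = 0.0784346 mol.
Mass of BaSO4 = 0.0784346 mol × 233.39 g/mol = 18.3058 g.
Actual mass collected = 18.3058 g × 0.574 = 10.5076 g.

10.508 g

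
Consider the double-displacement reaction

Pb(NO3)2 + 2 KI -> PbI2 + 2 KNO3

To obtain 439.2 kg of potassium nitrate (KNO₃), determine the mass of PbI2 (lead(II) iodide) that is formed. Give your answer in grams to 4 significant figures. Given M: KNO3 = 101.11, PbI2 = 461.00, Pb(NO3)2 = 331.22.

1001000 g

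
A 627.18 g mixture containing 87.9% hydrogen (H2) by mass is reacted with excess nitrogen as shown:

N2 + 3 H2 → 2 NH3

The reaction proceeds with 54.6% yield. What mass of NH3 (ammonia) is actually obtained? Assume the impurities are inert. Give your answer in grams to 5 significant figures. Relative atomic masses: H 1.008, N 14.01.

Pure H2 available = 627.18 g × 0.879 = 551.291 g.
M(H2) = 2(1.008) = 2.016 g/mol.
M(NH3) = 14.01 + 3(1.008) = 17.034 g/mol.
n(H2) = 551.291 g / 2.016 g/mol = 273.458 mol.
From the equation the H2:NH3 mole ratio is 3:2, so n(NH3) = 273.458 × 2/3 = 182.305 mol.
Mass of NH3 = 182.305 mol × 17.034 g/mol = 3105.39 g.
Actual mass collected = 3105.39 g × 0.546 = 1695.54 g.

1695.5 g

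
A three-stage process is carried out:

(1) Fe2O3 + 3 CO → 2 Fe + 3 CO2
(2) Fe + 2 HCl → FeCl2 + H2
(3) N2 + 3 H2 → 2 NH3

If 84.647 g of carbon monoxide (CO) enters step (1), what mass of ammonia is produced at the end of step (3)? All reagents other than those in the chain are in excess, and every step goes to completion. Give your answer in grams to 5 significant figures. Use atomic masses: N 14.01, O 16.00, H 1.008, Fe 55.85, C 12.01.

22.879 g

M(CO) = 12.01 + 16.00 = 28.01 g/mol.
M(NH3) = 14.01 + 3(1.008) = 17.034 g/mol.
n(CO) = 84.647 / 28.01 = 3.02203 mol.
Reaction (1): CO→Fe ratio 3:2 ⇒ n(Fe) = 2.01469 mol.
Reaction (2): Fe→H2 ratio 1:1 ⇒ n(H2) = 2.01469 mol.
Reaction (3): H2→NH3 ratio 3:2 ⇒ n(NH3) = 1.34312 mol.
Mass of NH3 = 1.34312 × 17.034 = 22.8788 g.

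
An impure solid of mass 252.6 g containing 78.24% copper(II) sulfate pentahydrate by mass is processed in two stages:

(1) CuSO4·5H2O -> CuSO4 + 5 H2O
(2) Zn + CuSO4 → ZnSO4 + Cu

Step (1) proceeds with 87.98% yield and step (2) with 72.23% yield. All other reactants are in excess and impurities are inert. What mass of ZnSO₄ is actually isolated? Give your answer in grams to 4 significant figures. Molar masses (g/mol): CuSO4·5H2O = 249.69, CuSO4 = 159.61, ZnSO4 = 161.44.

Pure CuSO4·5H2O = 252.6 × 0.7824 = 197.63 g.
n(CuSO4·5H2O) = 197.63 / 249.69 = 0.79152 mol.
Step 1 (CuSO4·5H2O:CuSO4 = 1:1): theoretical n(CuSO4) = 0.79152 mol; at 87.98% yield, n(CuSO4) = 0.69638 mol.
Step 2 (CuSO4:ZnSO4 = 1:1): theoretical n(ZnSO4) = 0.69638 mol, so theoretical mass = 0.69638 × 161.44 = 112.42 g.
At 72.23% yield, actual mass of ZnSO4 = 112.42 × 0.7223 = 81.203 g.

81.20 g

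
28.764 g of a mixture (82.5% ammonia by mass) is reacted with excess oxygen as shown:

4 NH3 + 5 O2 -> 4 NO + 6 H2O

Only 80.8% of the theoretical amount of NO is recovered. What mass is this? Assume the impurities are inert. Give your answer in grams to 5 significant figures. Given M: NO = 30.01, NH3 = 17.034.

Pure NH3 available = 28.764 g × 0.825 = 23.7303 g.
n(NH3) = 23.7303 g / 17.034 g/mol = 1.39311 mol.
From the equation the NH3:NO mole ratio is 4:4, so n(NO) = 1.39311 × 4/4 = 1.39311 mol.
Mass of NO = 1.39311 mol × 30.01 g/mol = 41.8073 g.
Actual mass collected = 41.8073 g × 0.808 = 33.7803 g.

33.780 g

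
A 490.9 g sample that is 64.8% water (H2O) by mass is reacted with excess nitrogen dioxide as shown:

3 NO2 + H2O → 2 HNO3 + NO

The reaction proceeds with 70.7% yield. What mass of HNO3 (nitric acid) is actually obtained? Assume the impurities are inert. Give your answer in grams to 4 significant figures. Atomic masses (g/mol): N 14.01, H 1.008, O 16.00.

Pure H2O available = 490.9 g × 0.648 = 318.10 g.
M(H2O) = 2(1.008) + 16.00 = 18.016 g/mol.
M(HNO3) = 1.008 + 14.01 + 3(16.00) = 63.018 g/mol.
n(H2O) = 318.10 g / 18.016 g/mol = 17.657 mol.
From the equation the H2O:HNO3 mole ratio is 1:2, so n(HNO3) = 17.657 × 2/1 = 35.313 mol.
Mass of HNO3 = 35.313 mol × 63.018 g/mol = 2225.4 g.
Actual mass collected = 2225.4 g × 0.707 = 1573.3 g.

1573 g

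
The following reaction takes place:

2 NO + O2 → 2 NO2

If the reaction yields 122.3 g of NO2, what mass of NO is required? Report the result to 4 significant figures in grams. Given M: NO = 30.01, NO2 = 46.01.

n(NO2) = 122.30 g / 46.01 g/mol = 2.6581 mol.
From the equation the NO2:NO mole ratio is 2:2, so n(NO) = 2.6581 × 2/2 = 2.6581 mol.
Mass of NO = 2.6581 mol × 30.01 g/mol = 79.770 g.

79.77 g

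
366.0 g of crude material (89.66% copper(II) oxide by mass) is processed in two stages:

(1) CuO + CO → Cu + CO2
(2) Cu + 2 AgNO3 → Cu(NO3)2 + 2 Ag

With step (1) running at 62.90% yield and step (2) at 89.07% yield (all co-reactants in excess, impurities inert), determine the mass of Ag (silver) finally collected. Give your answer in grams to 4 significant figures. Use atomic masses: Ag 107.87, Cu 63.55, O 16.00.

498.6 g

Pure CuO = 366.0 × 0.8966 = 328.16 g.
M(CuO) = 63.55 + 16.00 = 79.55 g/mol.
M(Ag) = 107.87 g/mol.
n(CuO) = 328.16 / 79.55 = 4.1251 mol.
Step 1 (CuO:Cu = 1:1): theoretical n(Cu) = 4.1251 mol; at 62.90% yield, n(Cu) = 2.5947 mol.
Step 2 (Cu:Ag = 1:2): theoretical n(Ag) = 5.1894 mol, so theoretical mass = 5.1894 × 107.87 = 559.78 g.
At 89.07% yield, actual mass of Ag = 559.78 × 0.8907 = 498.60 g.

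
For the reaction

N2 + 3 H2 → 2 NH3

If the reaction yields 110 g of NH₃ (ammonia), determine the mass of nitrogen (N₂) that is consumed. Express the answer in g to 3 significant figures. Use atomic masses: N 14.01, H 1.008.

90.5 g

M(NH3) = 14.01 + 3(1.008) = 17.034 g/mol.
M(N2) = 2(14.01) = 28.02 g/mol.
n(NH3) = 110.0 g / 17.034 g/mol = 6.458 mol.
From the equation the NH3:N2 mole ratio is 2:1, so n(N2) = 6.458 × 1/2 = 3.229 mol.
Mass of N2 = 3.229 mol × 28.02 g/mol = 90.47 g.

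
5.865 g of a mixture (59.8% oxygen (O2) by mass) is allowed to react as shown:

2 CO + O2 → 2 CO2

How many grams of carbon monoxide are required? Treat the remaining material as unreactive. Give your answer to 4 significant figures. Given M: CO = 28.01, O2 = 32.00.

Mass of pure O2 = 5.865 g × 0.598 = 3.5073 g.
n(O2) = 3.5073 g / 32.00 g/mol = 0.10960 mol.
From the equation the O2:CO mole ratio is 1:2, so n(CO) = 0.10960 × 2/1 = 0.21920 mol.
Mass of CO = 0.21920 mol × 28.01 g/mol = 6.1399 g.

6.140 g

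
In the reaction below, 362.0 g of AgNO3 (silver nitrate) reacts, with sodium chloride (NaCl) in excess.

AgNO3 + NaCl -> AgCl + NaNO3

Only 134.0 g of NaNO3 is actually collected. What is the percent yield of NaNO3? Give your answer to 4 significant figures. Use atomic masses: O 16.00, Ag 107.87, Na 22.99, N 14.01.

73.98 %

M(AgNO3) = 107.87 + 14.01 + 3(16.00) = 169.88 g/mol.
M(NaNO3) = 22.99 + 14.01 + 3(16.00) = 85.00 g/mol.
n(AgNO3) = 362.00 g / 169.88 g/mol = 2.1309 mol.
From the equation the AgNO3:NaNO3 mole ratio is 1:1, so n(NaNO3) = 2.1309 × 1/1 = 2.1309 mol.
Mass of NaNO3 = 2.1309 mol × 85.00 g/mol = 181.13 g.
This is the theoretical yield. Percent yield = 134.0 g / 181.13 g × 100% = 73.981%.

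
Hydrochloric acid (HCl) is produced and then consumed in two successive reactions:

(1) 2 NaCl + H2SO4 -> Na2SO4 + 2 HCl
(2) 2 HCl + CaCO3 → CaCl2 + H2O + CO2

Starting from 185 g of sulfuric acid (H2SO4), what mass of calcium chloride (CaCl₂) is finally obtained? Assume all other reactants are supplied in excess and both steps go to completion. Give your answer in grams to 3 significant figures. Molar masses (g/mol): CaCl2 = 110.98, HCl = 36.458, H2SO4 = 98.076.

n(H2SO4) = 185.0 / 98.076 = 1.886 mol.
Step 1 gives a 1:2 ratio of H2SO4 to HCl, so n(HCl) = 3.773 mol.
In step 2 the HCl:CaCl2 ratio is 2:1, so n(CaCl2) = 1.886 mol.
Mass of CaCl2 = 1.886 × 110.98 = 209.3 g.

209 g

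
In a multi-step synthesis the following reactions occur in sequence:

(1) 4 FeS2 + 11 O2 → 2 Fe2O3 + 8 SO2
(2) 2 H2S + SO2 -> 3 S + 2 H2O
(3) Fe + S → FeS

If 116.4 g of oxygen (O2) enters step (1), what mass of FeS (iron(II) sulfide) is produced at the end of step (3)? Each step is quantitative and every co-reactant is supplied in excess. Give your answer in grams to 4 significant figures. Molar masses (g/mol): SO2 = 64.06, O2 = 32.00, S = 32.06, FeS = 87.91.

n(O2) = 116.4 / 32.00 = 3.6375 mol.
Reaction (1): O2→SO2 ratio 11:8 ⇒ n(SO2) = 2.6455 mol.
Reaction (2): SO2→S ratio 1:3 ⇒ n(S) = 7.9364 mol.
Reaction (3): S→FeS ratio 1:1 ⇒ n(FeS) = 7.9364 mol.
Mass of FeS = 7.9364 × 87.91 = 697.69 g.

697.7 g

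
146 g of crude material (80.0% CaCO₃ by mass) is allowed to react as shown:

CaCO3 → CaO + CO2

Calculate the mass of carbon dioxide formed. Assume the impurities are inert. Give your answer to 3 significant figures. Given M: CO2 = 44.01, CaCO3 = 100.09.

Mass of pure CaCO3 = 146 g × 0.800 = 116.8 g.
n(CaCO3) = 116.8 g / 100.09 g/mol = 1.167 mol.
From the equation the CaCO3:CO2 mole ratio is 1:1, so n(CO2) = 1.167 × 1/1 = 1.167 mol.
Mass of CO2 = 1.167 mol × 44.01 g/mol = 51.36 g.

51.4 g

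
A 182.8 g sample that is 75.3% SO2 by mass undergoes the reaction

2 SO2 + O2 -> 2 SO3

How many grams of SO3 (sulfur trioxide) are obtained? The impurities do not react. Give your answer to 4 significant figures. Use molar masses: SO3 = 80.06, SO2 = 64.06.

172.0 g

Mass of pure SO2 = 182.8 g × 0.753 = 137.65 g.
n(SO2) = 137.65 g / 64.06 g/mol = 2.1487 mol.
From the equation the SO2:SO3 mole ratio is 2:2, so n(SO3) = 2.1487 × 2/2 = 2.1487 mol.
Mass of SO3 = 2.1487 mol × 80.06 g/mol = 172.03 g.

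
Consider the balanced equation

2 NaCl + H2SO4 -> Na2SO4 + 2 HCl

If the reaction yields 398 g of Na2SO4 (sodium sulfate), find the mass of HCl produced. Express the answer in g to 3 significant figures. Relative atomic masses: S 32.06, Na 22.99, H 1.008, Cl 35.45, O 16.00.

204 g

M(Na2SO4) = 2(22.99) + 32.06 + 4(16.00) = 142.04 g/mol.
M(HCl) = 1.008 + 35.45 = 36.458 g/mol.
n(Na2SO4) = 398.0 g / 142.04 g/mol = 2.802 mol.
From the equation the Na2SO4:HCl mole ratio is 1:2, so n(HCl) = 2.802 × 2/1 = 5.604 mol.
Mass of HCl = 5.604 mol × 36.458 g/mol = 204.3 g.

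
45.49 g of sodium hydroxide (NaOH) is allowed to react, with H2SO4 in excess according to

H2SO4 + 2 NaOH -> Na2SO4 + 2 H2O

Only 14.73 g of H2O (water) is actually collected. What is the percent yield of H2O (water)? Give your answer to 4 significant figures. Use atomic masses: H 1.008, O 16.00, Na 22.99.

71.89 %

M(NaOH) = 22.99 + 16.00 + 1.008 = 39.998 g/mol.
M(H2O) = 2(1.008) + 16.00 = 18.016 g/mol.
n(NaOH) = 45.490 g / 39.998 g/mol = 1.1373 mol.
From the equation the NaOH:H2O mole ratio is 2:2, so n(H2O) = 1.1373 × 2/2 = 1.1373 mol.
Mass of H2O = 1.1373 mol × 18.016 g/mol = 20.490 g.
This is the theoretical yield. Percent yield = 14.73 g / 20.490 g × 100% = 71.890%.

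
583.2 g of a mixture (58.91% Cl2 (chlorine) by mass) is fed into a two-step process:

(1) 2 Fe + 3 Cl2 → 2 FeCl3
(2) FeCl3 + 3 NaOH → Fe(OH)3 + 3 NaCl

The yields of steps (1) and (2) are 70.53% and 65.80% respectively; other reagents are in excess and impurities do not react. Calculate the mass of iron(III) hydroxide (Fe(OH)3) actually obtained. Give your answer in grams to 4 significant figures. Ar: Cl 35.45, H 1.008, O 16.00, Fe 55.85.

Pure Cl2 = 583.2 × 0.5891 = 343.56 g.
M(Cl2) = 2(35.45) = 70.90 g/mol.
M(Fe(OH)3) = 55.85 + 3(16.00) + 3(1.008) = 106.874 g/mol.
n(Cl2) = 343.56 / 70.90 = 4.8457 mol.
Step 1 (Cl2:FeCl3 = 3:2): theoretical n(FeCl3) = 3.2305 mol; at 70.53% yield, n(FeCl3) = 2.2785 mol.
Step 2 (FeCl3:Fe(OH)3 = 1:1): theoretical n(Fe(OH)3) = 2.2785 mol, so theoretical mass = 2.2785 × 106.874 = 243.51 g.
At 65.80% yield, actual mass of Fe(OH)3 = 243.51 × 0.6580 = 160.23 g.

160.2 g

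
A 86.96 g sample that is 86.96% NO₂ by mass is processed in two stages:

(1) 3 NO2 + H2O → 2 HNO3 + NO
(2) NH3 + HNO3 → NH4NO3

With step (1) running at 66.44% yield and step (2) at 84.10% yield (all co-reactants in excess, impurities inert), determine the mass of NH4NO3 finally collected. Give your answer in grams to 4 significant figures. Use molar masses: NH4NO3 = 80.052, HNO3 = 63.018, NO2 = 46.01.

49.01 g

Pure NO2 = 86.96 × 0.8696 = 75.620 g.
n(NO2) = 75.620 / 46.01 = 1.6436 mol.
Step 1 (NO2:HNO3 = 3:2): theoretical n(HNO3) = 1.0957 mol; at 66.44% yield, n(HNO3) = 0.72799 mol.
Step 2 (HNO3:NH4NO3 = 1:1): theoretical n(NH4NO3) = 0.72799 mol, so theoretical mass = 0.72799 × 80.052 = 58.277 g.
At 84.10% yield, actual mass of NH4NO3 = 58.277 × 0.8410 = 49.011 g.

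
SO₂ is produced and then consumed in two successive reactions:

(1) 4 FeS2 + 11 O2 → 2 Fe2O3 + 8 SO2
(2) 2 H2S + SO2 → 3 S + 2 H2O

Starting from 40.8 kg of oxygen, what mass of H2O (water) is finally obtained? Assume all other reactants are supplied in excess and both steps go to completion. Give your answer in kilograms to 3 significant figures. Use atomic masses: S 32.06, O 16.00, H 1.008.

33.4 kg

M(O2) = 2(16.00) = 32.00 g/mol.
M(H2O) = 2(1.008) + 16.00 = 18.016 g/mol.
40.8 kg = 40800 g.
n(O2) = 40800 / 32.00 = 1275 mol.
Step 1 gives a 11:8 ratio of O2 to SO2, so n(SO2) = 927.3 mol.
In step 2 the SO2:H2O ratio is 1:2, so n(H2O) = 1855 mol.
Mass of H2O = 1855 × 18.016 = 33410 g = 33.4 kg.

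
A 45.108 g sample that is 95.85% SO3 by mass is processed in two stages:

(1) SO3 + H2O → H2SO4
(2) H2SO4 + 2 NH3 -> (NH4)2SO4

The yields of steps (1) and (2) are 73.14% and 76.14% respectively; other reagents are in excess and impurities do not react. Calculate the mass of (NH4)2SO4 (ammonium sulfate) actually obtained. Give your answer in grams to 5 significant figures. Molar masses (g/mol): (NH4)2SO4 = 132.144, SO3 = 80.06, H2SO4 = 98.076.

39.742 g

Pure SO3 = 45.108 × 0.9585 = 43.2360 g.
n(SO3) = 43.2360 / 80.06 = 0.540045 mol.
Step 1 (SO3:H2SO4 = 1:1): theoretical n(H2SO4) = 0.540045 mol; at 73.14% yield, n(H2SO4) = 0.394989 mol.
Step 2 (H2SO4:(NH4)2SO4 = 1:1): theoretical n((NH4)2SO4) = 0.394989 mol, so theoretical mass = 0.394989 × 132.144 = 52.1954 g.
At 76.14% yield, actual mass of (NH4)2SO4 = 52.1954 × 0.7614 = 39.7416 g.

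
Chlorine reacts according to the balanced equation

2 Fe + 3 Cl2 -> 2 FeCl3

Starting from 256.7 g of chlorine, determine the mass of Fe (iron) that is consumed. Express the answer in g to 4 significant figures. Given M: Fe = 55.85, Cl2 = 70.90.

134.8 g

n(Cl2) = 256.70 g / 70.90 g/mol = 3.6206 mol.
From the equation the Cl2:Fe mole ratio is 3:2, so n(Fe) = 3.6206 × 2/3 = 2.4137 mol.
Mass of Fe = 2.4137 mol × 55.85 g/mol = 134.81 g.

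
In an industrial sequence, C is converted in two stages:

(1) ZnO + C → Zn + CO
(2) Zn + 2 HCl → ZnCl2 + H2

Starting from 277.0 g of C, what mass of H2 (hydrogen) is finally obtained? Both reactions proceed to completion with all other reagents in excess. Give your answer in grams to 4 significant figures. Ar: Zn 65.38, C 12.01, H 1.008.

M(C) = 12.01 g/mol.
M(H2) = 2(1.008) = 2.016 g/mol.
n(C) = 277.00 / 12.01 = 23.064 mol.
Step 1 gives a 1:1 ratio of C to Zn, so n(Zn) = 23.064 mol.
In step 2 the Zn:H2 ratio is 1:1, so n(H2) = 23.064 mol.
Mass of H2 = 23.064 × 2.016 = 46.497 g.

46.50 g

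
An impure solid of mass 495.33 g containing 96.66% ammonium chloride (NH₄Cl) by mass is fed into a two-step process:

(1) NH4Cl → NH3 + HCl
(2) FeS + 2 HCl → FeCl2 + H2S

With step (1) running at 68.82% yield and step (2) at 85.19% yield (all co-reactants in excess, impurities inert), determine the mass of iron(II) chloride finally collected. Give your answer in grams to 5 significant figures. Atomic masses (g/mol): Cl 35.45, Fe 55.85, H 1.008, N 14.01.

332.56 g

Pure NH4Cl = 495.33 × 0.9666 = 478.786 g.
M(NH4Cl) = 14.01 + 4(1.008) + 35.45 = 53.492 g/mol.
M(FeCl2) = 55.85 + 2(35.45) = 126.75 g/mol.
n(NH4Cl) = 478.786 / 53.492 = 8.95061 mol.
Step 1 (NH4Cl:HCl = 1:1): theoretical n(HCl) = 8.95061 mol; at 68.82% yield, n(HCl) = 6.15981 mol.
Step 2 (HCl:FeCl2 = 2:1): theoretical n(FeCl2) = 3.07990 mol, so theoretical mass = 3.07990 × 126.75 = 390.378 g.
At 85.19% yield, actual mass of FeCl2 = 390.378 × 0.8519 = 332.563 g.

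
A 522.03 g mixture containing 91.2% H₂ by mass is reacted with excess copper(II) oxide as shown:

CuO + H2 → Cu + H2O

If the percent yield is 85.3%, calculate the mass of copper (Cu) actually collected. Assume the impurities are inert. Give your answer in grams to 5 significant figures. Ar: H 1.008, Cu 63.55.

12802 g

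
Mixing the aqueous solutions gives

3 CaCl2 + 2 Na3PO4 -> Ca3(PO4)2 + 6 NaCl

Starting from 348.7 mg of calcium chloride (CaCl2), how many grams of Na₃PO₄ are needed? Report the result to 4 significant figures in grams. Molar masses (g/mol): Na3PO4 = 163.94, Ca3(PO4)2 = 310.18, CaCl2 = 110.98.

Convert: 348.7 mg = 0.34870 g.
n(CaCl2) = 0.34870 g / 110.98 g/mol = 0.0031420 mol.
From the equation the CaCl2:Na3PO4 mole ratio is 3:2, so n(Na3PO4) = 0.0031420 × 2/3 = 0.0020947 mol.
Mass of Na3PO4 = 0.0020947 mol × 163.94 g/mol = 0.34340 g.

0.3434 g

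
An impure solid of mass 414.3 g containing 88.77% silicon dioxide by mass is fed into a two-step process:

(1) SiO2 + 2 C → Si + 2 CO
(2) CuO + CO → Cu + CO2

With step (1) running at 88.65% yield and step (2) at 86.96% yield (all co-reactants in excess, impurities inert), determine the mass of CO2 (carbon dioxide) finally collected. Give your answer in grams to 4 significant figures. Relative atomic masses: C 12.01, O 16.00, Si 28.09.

Pure SiO2 = 414.3 × 0.8877 = 367.77 g.
M(SiO2) = 28.09 + 2(16.00) = 60.09 g/mol.
M(CO2) = 12.01 + 2(16.00) = 44.01 g/mol.
n(SiO2) = 367.77 / 60.09 = 6.1204 mol.
Step 1 (SiO2:CO = 1:2): theoretical n(CO) = 12.241 mol; at 88.65% yield, n(CO) = 10.851 mol.
Step 2 (CO:CO2 = 1:1): theoretical n(CO2) = 10.851 mol, so theoretical mass = 10.851 × 44.01 = 477.57 g.
At 86.96% yield, actual mass of CO2 = 477.57 × 0.8696 = 415.30 g.

415.3 g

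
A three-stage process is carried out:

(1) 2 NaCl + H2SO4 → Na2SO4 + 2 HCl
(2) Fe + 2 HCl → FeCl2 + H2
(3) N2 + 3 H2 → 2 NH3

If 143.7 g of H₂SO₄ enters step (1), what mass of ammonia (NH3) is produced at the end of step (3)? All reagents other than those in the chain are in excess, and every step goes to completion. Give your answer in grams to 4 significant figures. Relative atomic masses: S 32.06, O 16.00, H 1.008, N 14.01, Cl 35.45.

16.64 g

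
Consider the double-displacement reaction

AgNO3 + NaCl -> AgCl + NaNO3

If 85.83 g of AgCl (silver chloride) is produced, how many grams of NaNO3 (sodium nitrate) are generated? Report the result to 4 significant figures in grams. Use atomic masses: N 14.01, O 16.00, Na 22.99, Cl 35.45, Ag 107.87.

50.90 g

M(AgCl) = 107.87 + 35.45 = 143.32 g/mol.
M(NaNO3) = 22.99 + 14.01 + 3(16.00) = 85.00 g/mol.
n(AgCl) = 85.830 g / 143.32 g/mol = 0.59887 mol.
From the equation the AgCl:NaNO3 mole ratio is 1:1, so n(NaNO3) = 0.59887 × 1/1 = 0.59887 mol.
Mass of NaNO3 = 0.59887 mol × 85.00 g/mol = 50.904 g.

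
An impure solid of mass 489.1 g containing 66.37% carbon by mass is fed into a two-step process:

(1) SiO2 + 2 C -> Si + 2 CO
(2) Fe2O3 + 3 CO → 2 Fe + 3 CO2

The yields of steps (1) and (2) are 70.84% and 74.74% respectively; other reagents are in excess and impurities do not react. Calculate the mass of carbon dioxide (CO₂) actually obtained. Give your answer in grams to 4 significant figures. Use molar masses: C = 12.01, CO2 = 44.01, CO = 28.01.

Pure C = 489.1 × 0.6637 = 324.62 g.
n(C) = 324.62 / 12.01 = 27.029 mol.
Step 1 (C:CO = 2:2): theoretical n(CO) = 27.029 mol; at 70.84% yield, n(CO) = 19.147 mol.
Step 2 (CO:CO2 = 3:3): theoretical n(CO2) = 19.147 mol, so theoretical mass = 19.147 × 44.01 = 842.67 g.
At 74.74% yield, actual mass of CO2 = 842.67 × 0.7474 = 629.81 g.

629.8 g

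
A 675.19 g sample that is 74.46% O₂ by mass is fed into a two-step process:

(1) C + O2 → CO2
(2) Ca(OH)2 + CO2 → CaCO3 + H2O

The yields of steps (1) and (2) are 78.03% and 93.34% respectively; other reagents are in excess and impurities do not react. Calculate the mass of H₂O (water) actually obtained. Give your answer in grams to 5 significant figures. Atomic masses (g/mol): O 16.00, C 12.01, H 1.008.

206.15 g

Pure O2 = 675.19 × 0.7446 = 502.746 g.
M(O2) = 2(16.00) = 32.00 g/mol.
M(H2O) = 2(1.008) + 16.00 = 18.016 g/mol.
n(O2) = 502.746 / 32.00 = 15.7108 mol.
Step 1 (O2:CO2 = 1:1): theoretical n(CO2) = 15.7108 mol; at 78.03% yield, n(CO2) = 12.2592 mol.
Step 2 (CO2:H2O = 1:1): theoretical n(H2O) = 12.2592 mol, so theoretical mass = 12.2592 × 18.016 = 220.861 g.
At 93.34% yield, actual mass of H2O = 220.861 × 0.9334 = 206.152 g.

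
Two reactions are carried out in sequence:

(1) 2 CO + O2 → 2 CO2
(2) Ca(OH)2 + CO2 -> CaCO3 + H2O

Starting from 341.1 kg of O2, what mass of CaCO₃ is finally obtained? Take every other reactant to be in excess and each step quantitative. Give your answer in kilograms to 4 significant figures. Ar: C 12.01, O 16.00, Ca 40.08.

M(O2) = 2(16.00) = 32.00 g/mol.
M(CaCO3) = 40.08 + 12.01 + 3(16.00) = 100.09 g/mol.
341.1 kg = 341100 g.
n(O2) = 341100 / 32.00 = 10659 mol.
Step 1 gives a 1:2 ratio of O2 to CO2, so n(CO2) = 21319 mol.
In step 2 the CO2:CaCO3 ratio is 1:1, so n(CaCO3) = 21319 mol.
Mass of CaCO3 = 21319 × 100.09 = 2.1338 × 10^6 g = 2134 kg.

2134 kg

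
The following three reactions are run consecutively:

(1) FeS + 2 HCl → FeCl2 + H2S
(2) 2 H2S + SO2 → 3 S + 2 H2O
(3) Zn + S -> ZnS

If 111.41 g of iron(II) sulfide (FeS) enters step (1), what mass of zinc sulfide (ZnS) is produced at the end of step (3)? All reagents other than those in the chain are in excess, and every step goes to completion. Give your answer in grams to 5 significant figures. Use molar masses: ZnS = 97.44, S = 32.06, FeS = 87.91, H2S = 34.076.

n(FeS) = 111.41 / 87.91 = 1.26732 mol.
Reaction (1): FeS→H2S ratio 1:1 ⇒ n(H2S) = 1.26732 mol.
Reaction (2): H2S→S ratio 2:3 ⇒ n(S) = 1.90098 mol.
Reaction (3): S→ZnS ratio 1:1 ⇒ n(ZnS) = 1.90098 mol.
Mass of ZnS = 1.90098 × 97.44 = 185.231 g.

185.23 g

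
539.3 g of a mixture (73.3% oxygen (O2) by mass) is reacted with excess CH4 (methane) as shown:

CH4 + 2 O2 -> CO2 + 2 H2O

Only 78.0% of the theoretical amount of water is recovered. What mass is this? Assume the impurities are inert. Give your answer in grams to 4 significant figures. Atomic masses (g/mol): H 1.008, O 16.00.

Pure O2 available = 539.3 g × 0.733 = 395.31 g.
M(O2) = 2(16.00) = 32.00 g/mol.
M(H2O) = 2(1.008) + 16.00 = 18.016 g/mol.
n(O2) = 395.31 g / 32.00 g/mol = 12.353 mol.
From the equation the O2:H2O mole ratio is 2:2, so n(H2O) = 12.353 × 2/2 = 12.353 mol.
Mass of H2O = 12.353 mol × 18.016 g/mol = 222.56 g.
Actual mass collected = 222.56 g × 0.780 = 173.60 g.

173.6 g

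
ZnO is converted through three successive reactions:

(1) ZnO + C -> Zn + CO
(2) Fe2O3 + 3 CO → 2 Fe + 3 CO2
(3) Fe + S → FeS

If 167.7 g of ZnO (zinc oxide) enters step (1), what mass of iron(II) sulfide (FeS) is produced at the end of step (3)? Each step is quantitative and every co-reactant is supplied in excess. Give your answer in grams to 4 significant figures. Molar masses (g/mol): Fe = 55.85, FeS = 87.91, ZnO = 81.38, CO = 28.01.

n(ZnO) = 167.7 / 81.38 = 2.0607 mol.
Reaction (1): ZnO→CO ratio 1:1 ⇒ n(CO) = 2.0607 mol.
Reaction (2): CO→Fe ratio 3:2 ⇒ n(Fe) = 1.3738 mol.
Reaction (3): Fe→FeS ratio 1:1 ⇒ n(FeS) = 1.3738 mol.
Mass of FeS = 1.3738 × 87.91 = 120.77 g.

120.8 g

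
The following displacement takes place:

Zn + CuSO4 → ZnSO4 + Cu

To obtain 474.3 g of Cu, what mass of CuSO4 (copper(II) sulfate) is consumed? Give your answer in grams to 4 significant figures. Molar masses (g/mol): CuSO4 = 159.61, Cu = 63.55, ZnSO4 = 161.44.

n(Cu) = 474.30 g / 63.55 g/mol = 7.4634 mol.
From the equation the Cu:CuSO4 mole ratio is 1:1, so n(CuSO4) = 7.4634 × 1/1 = 7.4634 mol.
Mass of CuSO4 = 7.4634 mol × 159.61 g/mol = 1191.2 g.

1191 g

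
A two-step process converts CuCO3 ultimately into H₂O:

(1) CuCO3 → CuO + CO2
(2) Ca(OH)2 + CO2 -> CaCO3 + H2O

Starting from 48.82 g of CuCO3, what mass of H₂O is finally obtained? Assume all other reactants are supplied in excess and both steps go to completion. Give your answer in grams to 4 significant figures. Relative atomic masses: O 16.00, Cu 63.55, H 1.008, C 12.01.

M(CuCO3) = 63.55 + 12.01 + 3(16.00) = 123.56 g/mol.
M(H2O) = 2(1.008) + 16.00 = 18.016 g/mol.
n(CuCO3) = 48.820 / 123.56 = 0.39511 mol.
Step 1 gives a 1:1 ratio of CuCO3 to CO2, so n(CO2) = 0.39511 mol.
In step 2 the CO2:H2O ratio is 1:1, so n(H2O) = 0.39511 mol.
Mass of H2O = 0.39511 × 18.016 = 7.1183 g.

7.118 g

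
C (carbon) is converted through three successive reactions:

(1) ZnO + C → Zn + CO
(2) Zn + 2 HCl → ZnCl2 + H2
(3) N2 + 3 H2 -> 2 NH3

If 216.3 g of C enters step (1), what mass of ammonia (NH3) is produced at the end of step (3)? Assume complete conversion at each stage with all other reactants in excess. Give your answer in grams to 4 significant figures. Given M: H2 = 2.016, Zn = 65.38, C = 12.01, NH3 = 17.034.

204.5 g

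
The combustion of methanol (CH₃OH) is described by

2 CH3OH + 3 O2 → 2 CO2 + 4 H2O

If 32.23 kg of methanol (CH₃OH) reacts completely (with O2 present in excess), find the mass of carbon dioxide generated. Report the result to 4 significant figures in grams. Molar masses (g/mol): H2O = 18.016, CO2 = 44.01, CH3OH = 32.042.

44270 g

Convert: 32.23 kg = 32230 g.
n(CH3OH) = 32230 g / 32.042 g/mol = 1005.9 mol.
From the equation the CH3OH:CO2 mole ratio is 2:2, so n(CO2) = 1005.9 × 2/2 = 1005.9 mol.
Mass of CO2 = 1005.9 mol × 44.01 g/mol = 44268 g.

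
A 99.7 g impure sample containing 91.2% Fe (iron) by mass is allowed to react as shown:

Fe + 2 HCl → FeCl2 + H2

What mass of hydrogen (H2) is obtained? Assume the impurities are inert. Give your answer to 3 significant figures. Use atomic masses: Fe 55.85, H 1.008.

3.28 g

Mass of pure Fe = 99.7 g × 0.912 = 90.93 g.
M(Fe) = 55.85 g/mol.
M(H2) = 2(1.008) = 2.016 g/mol.
n(Fe) = 90.93 g / 55.85 g/mol = 1.628 mol.
From the equation the Fe:H2 mole ratio is 1:1, so n(H2) = 1.628 × 1/1 = 1.628 mol.
Mass of H2 = 1.628 mol × 2.016 g/mol = 3.282 g.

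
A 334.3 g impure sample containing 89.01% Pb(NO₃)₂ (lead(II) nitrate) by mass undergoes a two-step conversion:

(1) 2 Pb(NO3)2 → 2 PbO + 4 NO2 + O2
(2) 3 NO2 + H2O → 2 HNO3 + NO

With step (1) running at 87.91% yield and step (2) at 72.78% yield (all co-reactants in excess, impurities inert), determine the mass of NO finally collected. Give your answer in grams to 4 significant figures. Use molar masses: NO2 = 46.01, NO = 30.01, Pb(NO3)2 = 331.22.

Pure Pb(NO3)2 = 334.3 × 0.8901 = 297.56 g.
n(Pb(NO3)2) = 297.56 / 331.22 = 0.89838 mol.
Step 1 (Pb(NO3)2:NO2 = 2:4): theoretical n(NO2) = 1.7968 mol; at 87.91% yield, n(NO2) = 1.5795 mol.
Step 2 (NO2:NO = 3:1): theoretical n(NO) = 0.52651 mol, so theoretical mass = 0.52651 × 30.01 = 15.801 g.
At 72.78% yield, actual mass of NO = 15.801 × 0.7278 = 11.500 g.

11.50 g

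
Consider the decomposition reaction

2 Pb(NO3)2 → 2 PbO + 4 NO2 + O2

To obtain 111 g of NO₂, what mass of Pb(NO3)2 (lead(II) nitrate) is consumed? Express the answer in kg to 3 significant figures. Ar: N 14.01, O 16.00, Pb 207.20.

M(NO2) = 14.01 + 2(16.00) = 46.01 g/mol.
M(Pb(NO3)2) = 207.20 + 2(14.01) + 6(16.00) = 331.22 g/mol.
n(NO2) = 111.0 g / 46.01 g/mol = 2.413 mol.
From the equation the NO2:Pb(NO3)2 mole ratio is 4:2, so n(Pb(NO3)2) = 2.413 × 2/4 = 1.206 mol.
Mass of Pb(NO3)2 = 1.206 mol × 331.22 g/mol = 399.5 g.
Converting to kg: 399.5 g = 0.400 kg.

0.400 kg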